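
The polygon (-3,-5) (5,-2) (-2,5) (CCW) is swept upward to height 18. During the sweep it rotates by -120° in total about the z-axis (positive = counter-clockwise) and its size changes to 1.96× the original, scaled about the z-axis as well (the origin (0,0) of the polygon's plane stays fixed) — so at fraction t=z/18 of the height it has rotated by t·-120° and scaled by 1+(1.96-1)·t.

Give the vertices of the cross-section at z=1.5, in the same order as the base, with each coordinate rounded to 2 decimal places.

Cross-section at z=1.5: (-4.13,-4.76) (4.94,-3.06) (-1.19,5.69)

t = z/height = 1.5/18 = 0.0833333
s = 1 + (scale-1)·z/height = 1 + (1.96-1)·1.5/18 = 1.080000
θ = twist·z/height = -120°·1.5/18 = -10.0000° = -0.174533 rad
cos θ = 0.984808, sin θ = -0.173648 (intermediates below are computed at full precision and shown rounded to 5 d.p.)
v1: (-3,-5) → rotate → (-3.82266,-4.40309) → ×s → (-4.12848,-4.75534) → (-4.13,-4.76)
v2: (5,-2) → rotate → (4.57674,-2.83786) → ×s → (4.94288,-3.06488) → (4.94,-3.06)
v3: (-2,5) → rotate → (-1.10137,5.27134) → ×s → (-1.18948,5.69304) → (-1.19,5.69)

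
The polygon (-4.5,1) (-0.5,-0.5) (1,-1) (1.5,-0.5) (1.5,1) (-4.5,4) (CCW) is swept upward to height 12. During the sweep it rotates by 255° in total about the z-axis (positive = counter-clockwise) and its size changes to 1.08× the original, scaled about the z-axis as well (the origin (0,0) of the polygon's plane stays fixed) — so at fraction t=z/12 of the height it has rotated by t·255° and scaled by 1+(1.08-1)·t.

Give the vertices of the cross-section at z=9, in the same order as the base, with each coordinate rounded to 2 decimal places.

t = z/height = 9/12 = 0.75
s = 1 + (scale-1)·z/height = 1 + (1.08-1)·9/12 = 1.060000
θ = twist·z/height = 255°·9/12 = 191.2500° = 3.337942 rad
cos θ = -0.980785, sin θ = -0.195090 (intermediates below are computed at full precision and shown rounded to 5 d.p.)
v1: (-4.5,1) → rotate → (4.60862,-0.10288) → ×s → (4.88514,-0.10905) → (4.89,-0.11)
v2: (-0.5,-0.5) → rotate → (0.39285,0.58794) → ×s → (0.41642,0.62321) → (0.42,0.62)
v3: (1,-1) → rotate → (-1.17588,0.78569) → ×s → (-1.24643,0.83284) → (-1.25,0.83)
v4: (1.5,-0.5) → rotate → (-1.56872,0.19776) → ×s → (-1.66285,0.20962) → (-1.66,0.21)
v5: (1.5,1) → rotate → (-1.27609,-1.27342) → ×s → (-1.35265,-1.34983) → (-1.35,-1.35)
v6: (-4.5,4) → rotate → (5.19390,-3.04523) → ×s → (5.50553,-3.22795) → (5.51,-3.23)

Cross-section at z=9: (4.89,-0.11) (0.42,0.62) (-1.25,0.83) (-1.66,0.21) (-1.35,-1.35) (5.51,-3.23)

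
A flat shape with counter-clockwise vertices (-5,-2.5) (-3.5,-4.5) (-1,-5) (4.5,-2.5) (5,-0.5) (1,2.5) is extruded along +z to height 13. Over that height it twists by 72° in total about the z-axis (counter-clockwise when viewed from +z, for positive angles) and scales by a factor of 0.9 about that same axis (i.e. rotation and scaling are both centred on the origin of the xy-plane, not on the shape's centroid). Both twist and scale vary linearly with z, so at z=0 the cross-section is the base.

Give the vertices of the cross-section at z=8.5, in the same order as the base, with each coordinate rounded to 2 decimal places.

t = z/height = 8.5/13 = 0.653846
s = 1 + (scale-1)·z/height = 1 + (0.9-1)·8.5/13 = 0.934615
θ = twist·z/height = 72°·8.5/13 = 47.0769° = 0.821647 rad
cos θ = 0.681016, sin θ = 0.732269 (intermediates below are computed at full precision and shown rounded to 5 d.p.)
v1: (-5,-2.5) → rotate → (-1.57441,-5.36388) → ×s → (-1.47147,-5.01317) → (-1.47,-5.01)
v2: (-3.5,-4.5) → rotate → (0.91165,-5.62751) → ×s → (0.85205,-5.25956) → (0.85,-5.26)
v3: (-1,-5) → rotate → (2.98033,-4.13735) → ×s → (2.78546,-3.86683) → (2.79,-3.87)
v4: (4.5,-2.5) → rotate → (4.89524,1.59267) → ×s → (4.57517,1.48853) → (4.58,1.49)
v5: (5,-0.5) → rotate → (3.77121,3.32084) → ×s → (3.52463,3.10370) → (3.52,3.10)
v6: (1,2.5) → rotate → (-1.14966,2.43481) → ×s → (-1.07449,2.27561) → (-1.07,2.28)

Cross-section at z=8.5: (-1.47,-5.01) (0.85,-5.26) (2.79,-3.87) (4.58,1.49) (3.52,3.10) (-1.07,2.28)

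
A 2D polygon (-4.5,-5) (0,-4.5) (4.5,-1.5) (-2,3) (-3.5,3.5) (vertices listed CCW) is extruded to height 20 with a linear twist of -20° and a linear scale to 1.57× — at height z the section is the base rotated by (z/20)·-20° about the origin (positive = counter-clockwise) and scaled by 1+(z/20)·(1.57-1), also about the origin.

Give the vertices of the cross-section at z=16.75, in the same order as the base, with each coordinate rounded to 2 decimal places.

t = z/height = 16.75/20 = 0.8375
s = 1 + (scale-1)·z/height = 1 + (1.57-1)·16.75/20 = 1.477375
θ = twist·z/height = -20°·16.75/20 = -16.7500° = -0.292343 rad
cos θ = 0.957571, sin θ = -0.288196 (intermediates below are computed at full precision and shown rounded to 5 d.p.)
v1: (-4.5,-5) → rotate → (-5.75005,-3.49097) → ×s → (-8.49498,-5.15748) → (-8.49,-5.16)
v2: (0,-4.5) → rotate → (-1.29688,-4.30907) → ×s → (-1.91598,-6.36611) → (-1.92,-6.37)
v3: (4.5,-1.5) → rotate → (3.87678,-2.73324) → ×s → (5.72745,-4.03802) → (5.73,-4.04)
v4: (-2,3) → rotate → (-1.05055,3.44911) → ×s → (-1.55206,5.09562) → (-1.55,5.10)
v5: (-3.5,3.5) → rotate → (-2.34281,4.36019) → ×s → (-3.46121,6.44163) → (-3.46,6.44)

Cross-section at z=16.75: (-8.49,-5.16) (-1.92,-6.37) (5.73,-4.04) (-1.55,5.10) (-3.46,6.44)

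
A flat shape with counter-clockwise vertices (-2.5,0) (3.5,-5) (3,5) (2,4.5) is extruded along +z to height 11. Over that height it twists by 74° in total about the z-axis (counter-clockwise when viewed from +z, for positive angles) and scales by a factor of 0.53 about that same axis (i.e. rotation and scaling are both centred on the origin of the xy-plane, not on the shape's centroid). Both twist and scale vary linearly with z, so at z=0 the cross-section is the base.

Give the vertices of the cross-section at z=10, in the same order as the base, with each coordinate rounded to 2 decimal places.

t = z/height = 10/11 = 0.909091
s = 1 + (scale-1)·z/height = 1 + (0.53-1)·10/11 = 0.572727
θ = twist·z/height = 74°·10/11 = 67.2727° = 1.174131 rad
cos θ = 0.386345, sin θ = 0.922354 (intermediates below are computed at full precision and shown rounded to 5 d.p.)
v1: (-2.5,0) → rotate → (-0.96586,-2.30589) → ×s → (-0.55318,-1.32064) → (-0.55,-1.32)
v2: (3.5,-5) → rotate → (5.96398,1.29651) → ×s → (3.41573,0.74255) → (3.42,0.74)
v3: (3,5) → rotate → (-3.45274,4.69879) → ×s → (-1.97748,2.69112) → (-1.98,2.69)
v4: (2,4.5) → rotate → (-3.37790,3.58326) → ×s → (-1.93462,2.05223) → (-1.93,2.05)

Cross-section at z=10: (-0.55,-1.32) (3.42,0.74) (-1.98,2.69) (-1.93,2.05)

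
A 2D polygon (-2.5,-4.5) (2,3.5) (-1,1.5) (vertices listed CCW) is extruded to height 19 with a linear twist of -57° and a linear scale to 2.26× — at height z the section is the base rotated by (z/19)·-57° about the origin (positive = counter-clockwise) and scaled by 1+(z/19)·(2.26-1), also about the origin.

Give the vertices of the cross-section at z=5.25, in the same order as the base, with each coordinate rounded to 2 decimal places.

t = z/height = 5.25/19 = 0.276316
s = 1 + (scale-1)·z/height = 1 + (2.26-1)·5.25/19 = 1.348158
θ = twist·z/height = -57°·5.25/19 = -15.7500° = -0.274889 rad
cos θ = 0.962455, sin θ = -0.271440 (intermediates below are computed at full precision and shown rounded to 5 d.p.)
v1: (-2.5,-4.5) → rotate → (-3.62762,-3.65245) → ×s → (-4.89060,-4.92408) → (-4.89,-4.92)
v2: (2,3.5) → rotate → (2.87495,2.82571) → ×s → (3.87589,3.80951) → (3.88,3.81)
v3: (-1,1.5) → rotate → (-0.55529,1.71512) → ×s → (-0.74862,2.31226) → (-0.75,2.31)

Cross-section at z=5.25: (-4.89,-4.92) (3.88,3.81) (-0.75,2.31)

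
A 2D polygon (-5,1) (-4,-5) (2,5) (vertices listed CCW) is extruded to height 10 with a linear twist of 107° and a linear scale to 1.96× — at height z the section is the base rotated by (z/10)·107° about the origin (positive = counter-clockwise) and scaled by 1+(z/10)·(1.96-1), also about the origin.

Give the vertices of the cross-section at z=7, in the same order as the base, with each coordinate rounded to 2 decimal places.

Cross-section at z=7: (-3.79,-7.64) (6.33,-8.63) (-7.20,5.41)

t = z/height = 7/10 = 0.7
s = 1 + (scale-1)·z/height = 1 + (1.96-1)·7/10 = 1.672000
θ = twist·z/height = 107°·7/10 = 74.9000° = 1.307252 rad
cos θ = 0.260505, sin θ = 0.965473 (intermediates below are computed at full precision and shown rounded to 5 d.p.)
v1: (-5,1) → rotate → (-2.26800,-4.56686) → ×s → (-3.79209,-7.63579) → (-3.79,-7.64)
v2: (-4,-5) → rotate → (3.78535,-5.16441) → ×s → (6.32910,-8.63490) → (6.33,-8.63)
v3: (2,5) → rotate → (-4.30635,3.23347) → ×s → (-7.20022,5.40636) → (-7.20,5.41)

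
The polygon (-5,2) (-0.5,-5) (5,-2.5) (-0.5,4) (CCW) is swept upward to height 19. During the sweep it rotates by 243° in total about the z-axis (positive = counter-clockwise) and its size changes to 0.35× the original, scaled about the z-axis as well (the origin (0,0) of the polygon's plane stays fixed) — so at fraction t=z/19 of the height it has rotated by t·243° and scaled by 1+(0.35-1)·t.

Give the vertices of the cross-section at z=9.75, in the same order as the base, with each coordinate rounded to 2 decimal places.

Cross-section at z=9.75: (0.80,-3.50) (2.93,1.62) (-0.53,3.69) (-2.00,-1.79)

t = z/height = 9.75/19 = 0.513158
s = 1 + (scale-1)·z/height = 1 + (0.35-1)·9.75/19 = 0.666447
θ = twist·z/height = 243°·9.75/19 = 124.6974° = 2.176380 rad
cos θ = -0.569242, sin θ = 0.822170 (intermediates below are computed at full precision and shown rounded to 5 d.p.)
v1: (-5,2) → rotate → (1.20187,-5.24933) → ×s → (0.80098,-3.49841) → (0.80,-3.50)
v2: (-0.5,-5) → rotate → (4.39547,2.43512) → ×s → (2.92935,1.62288) → (2.93,1.62)
v3: (5,-2.5) → rotate → (-0.79078,5.53396) → ×s → (-0.52702,3.68809) → (-0.53,3.69)
v4: (-0.5,4) → rotate → (-3.00406,-2.68805) → ×s → (-2.00205,-1.79145) → (-2.00,-1.79)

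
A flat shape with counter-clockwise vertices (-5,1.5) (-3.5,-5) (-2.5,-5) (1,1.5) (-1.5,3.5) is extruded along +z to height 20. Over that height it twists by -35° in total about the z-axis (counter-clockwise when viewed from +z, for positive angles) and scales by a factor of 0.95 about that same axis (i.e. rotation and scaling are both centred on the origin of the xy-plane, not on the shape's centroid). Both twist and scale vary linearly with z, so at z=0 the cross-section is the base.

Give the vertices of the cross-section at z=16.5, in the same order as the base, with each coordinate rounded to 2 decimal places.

t = z/height = 16.5/20 = 0.825
s = 1 + (scale-1)·z/height = 1 + (0.95-1)·16.5/20 = 0.958750
θ = twist·z/height = -35°·16.5/20 = -28.8750° = -0.503964 rad
cos θ = 0.875675, sin θ = -0.482900 (intermediates below are computed at full precision and shown rounded to 5 d.p.)
v1: (-5,1.5) → rotate → (-3.65403,3.72801) → ×s → (-3.50330,3.57423) → (-3.50,3.57)
v2: (-3.5,-5) → rotate → (-5.47937,-2.68823) → ×s → (-5.25334,-2.57734) → (-5.25,-2.58)
v3: (-2.5,-5) → rotate → (-4.60369,-3.17113) → ×s → (-4.41379,-3.04032) → (-4.41,-3.04)
v4: (1,1.5) → rotate → (1.60003,0.83061) → ×s → (1.53402,0.79635) → (1.53,0.80)
v5: (-1.5,3.5) → rotate → (0.37664,3.78921) → ×s → (0.36110,3.63291) → (0.36,3.63)

Cross-section at z=16.5: (-3.50,3.57) (-5.25,-2.58) (-4.41,-3.04) (1.53,0.80) (0.36,3.63)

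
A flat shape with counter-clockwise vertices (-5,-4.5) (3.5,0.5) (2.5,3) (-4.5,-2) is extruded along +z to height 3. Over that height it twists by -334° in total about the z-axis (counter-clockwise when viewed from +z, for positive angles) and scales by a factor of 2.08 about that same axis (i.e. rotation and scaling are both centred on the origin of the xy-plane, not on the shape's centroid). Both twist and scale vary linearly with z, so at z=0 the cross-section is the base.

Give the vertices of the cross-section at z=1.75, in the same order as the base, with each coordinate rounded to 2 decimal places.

t = z/height = 1.75/3 = 0.583333
s = 1 + (scale-1)·z/height = 1 + (2.08-1)·1.75/3 = 1.630000
θ = twist·z/height = -334°·1.75/3 = -194.8333° = -3.400483 rad
cos θ = -0.966675, sin θ = 0.256008 (intermediates below are computed at full precision and shown rounded to 5 d.p.)
v1: (-5,-4.5) → rotate → (5.98541,3.06999) → ×s → (9.75622,5.00409) → (9.76,5.00)
v2: (3.5,0.5) → rotate → (-3.51137,0.41269) → ×s → (-5.72353,0.67269) → (-5.72,0.67)
v3: (2.5,3) → rotate → (-3.18471,-2.26000) → ×s → (-5.19108,-3.68381) → (-5.19,-3.68)
v4: (-4.5,-2) → rotate → (4.86205,0.78131) → ×s → (7.92514,1.27354) → (7.93,1.27)

Cross-section at z=1.75: (9.76,5.00) (-5.72,0.67) (-5.19,-3.68) (7.93,1.27)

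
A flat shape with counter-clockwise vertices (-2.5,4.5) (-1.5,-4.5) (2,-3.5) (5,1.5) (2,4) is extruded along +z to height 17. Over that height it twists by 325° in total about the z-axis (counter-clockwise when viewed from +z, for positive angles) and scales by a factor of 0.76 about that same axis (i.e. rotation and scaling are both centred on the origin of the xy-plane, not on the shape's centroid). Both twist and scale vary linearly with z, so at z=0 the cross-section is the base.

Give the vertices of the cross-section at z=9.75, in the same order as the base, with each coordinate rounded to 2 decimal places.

t = z/height = 9.75/17 = 0.573529
s = 1 + (scale-1)·z/height = 1 + (0.76-1)·9.75/17 = 0.862353
θ = twist·z/height = 325°·9.75/17 = 186.3971° = 3.253242 rad
cos θ = -0.993774, sin θ = -0.111418 (intermediates below are computed at full precision and shown rounded to 5 d.p.)
v1: (-2.5,4.5) → rotate → (2.98581,-4.19344) → ×s → (2.57483,-3.61622) → (2.57,-3.62)
v2: (-1.5,-4.5) → rotate → (0.98928,4.63911) → ×s → (0.85311,4.00055) → (0.85,4.00)
v3: (2,-3.5) → rotate → (-2.37751,3.25537) → ×s → (-2.05025,2.80728) → (-2.05,2.81)
v4: (5,1.5) → rotate → (-4.80174,-2.04775) → ×s → (-4.14080,-1.76588) → (-4.14,-1.77)
v5: (2,4) → rotate → (-1.54188,-4.19793) → ×s → (-1.32964,-3.62010) → (-1.33,-3.62)

Cross-section at z=9.75: (2.57,-3.62) (0.85,4.00) (-2.05,2.81) (-4.14,-1.77) (-1.33,-3.62)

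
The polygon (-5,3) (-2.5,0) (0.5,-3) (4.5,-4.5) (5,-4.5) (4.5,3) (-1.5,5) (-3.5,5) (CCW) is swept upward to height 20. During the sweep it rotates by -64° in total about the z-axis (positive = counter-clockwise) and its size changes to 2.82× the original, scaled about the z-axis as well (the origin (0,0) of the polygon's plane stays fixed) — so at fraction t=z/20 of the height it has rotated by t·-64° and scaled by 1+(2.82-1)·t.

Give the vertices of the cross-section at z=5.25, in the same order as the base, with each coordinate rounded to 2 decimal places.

t = z/height = 5.25/20 = 0.2625
s = 1 + (scale-1)·z/height = 1 + (2.82-1)·5.25/20 = 1.477750
θ = twist·z/height = -64°·5.25/20 = -16.8000° = -0.293215 rad
cos θ = 0.957319, sin θ = -0.289032 (intermediates below are computed at full precision and shown rounded to 5 d.p.)
v1: (-5,3) → rotate → (-3.91950,4.31712) → ×s → (-5.79204,6.37962) → (-5.79,6.38)
v2: (-2.5,0) → rotate → (-2.39330,0.72258) → ×s → (-3.53670,1.06779) → (-3.54,1.07)
v3: (0.5,-3) → rotate → (-0.38844,-3.01647) → ×s → (-0.57401,-4.45760) → (-0.57,-4.46)
v4: (4.5,-4.5) → rotate → (3.00729,-5.60858) → ×s → (4.44403,-8.28808) → (4.44,-8.29)
v5: (5,-4.5) → rotate → (3.48595,-5.75310) → ×s → (5.15137,-8.50164) → (5.15,-8.50)
v6: (4.5,3) → rotate → (5.17503,1.57132) → ×s → (7.64741,2.32201) → (7.65,2.32)
v7: (-1.5,5) → rotate → (0.00918,5.22015) → ×s → (0.01357,7.71407) → (0.01,7.71)
v8: (-3.5,5) → rotate → (-1.90546,5.79821) → ×s → (-2.81579,8.56830) → (-2.82,8.57)

Cross-section at z=5.25: (-5.79,6.38) (-3.54,1.07) (-0.57,-4.46) (4.44,-8.29) (5.15,-8.50) (7.65,2.32) (0.01,7.71) (-2.82,8.57)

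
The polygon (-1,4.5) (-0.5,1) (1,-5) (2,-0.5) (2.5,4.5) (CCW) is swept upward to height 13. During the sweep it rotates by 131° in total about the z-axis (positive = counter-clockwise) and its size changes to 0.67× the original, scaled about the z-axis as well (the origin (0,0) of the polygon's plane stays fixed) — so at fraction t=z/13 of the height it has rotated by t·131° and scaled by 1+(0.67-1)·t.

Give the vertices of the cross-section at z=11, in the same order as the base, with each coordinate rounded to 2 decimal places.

t = z/height = 11/13 = 0.846154
s = 1 + (scale-1)·z/height = 1 + (0.67-1)·11/13 = 0.720769
θ = twist·z/height = 131°·11/13 = 110.8462° = 1.934630 rad
cos θ = -0.355860, sin θ = 0.934539 (intermediates below are computed at full precision and shown rounded to 5 d.p.)
v1: (-1,4.5) → rotate → (-3.84957,-2.53591) → ×s → (-2.77465,-1.82781) → (-2.77,-1.83)
v2: (-0.5,1) → rotate → (-0.75661,-0.82313) → ×s → (-0.54534,-0.59329) → (-0.55,-0.59)
v3: (1,-5) → rotate → (4.31684,2.71384) → ×s → (3.11144,1.95605) → (3.11,1.96)
v4: (2,-0.5) → rotate → (-0.24445,2.04701) → ×s → (-0.17619,1.47542) → (-0.18,1.48)
v5: (2.5,4.5) → rotate → (-5.09508,0.73498) → ×s → (-3.67237,0.52975) → (-3.67,0.53)

Cross-section at z=11: (-2.77,-1.83) (-0.55,-0.59) (3.11,1.96) (-0.18,1.48) (-3.67,0.53)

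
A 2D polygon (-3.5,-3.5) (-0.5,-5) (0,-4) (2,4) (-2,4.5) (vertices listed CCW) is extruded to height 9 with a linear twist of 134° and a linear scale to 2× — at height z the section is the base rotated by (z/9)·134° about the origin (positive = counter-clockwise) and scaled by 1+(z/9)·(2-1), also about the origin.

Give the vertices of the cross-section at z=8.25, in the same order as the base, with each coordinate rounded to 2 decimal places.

Cross-section at z=8.25: (9.27,-2.00) (8.57,4.39) (6.44,4.16) (-8.52,-0.94) (-5.17,-7.90)

t = z/height = 8.25/9 = 0.916667
s = 1 + (scale-1)·z/height = 1 + (2-1)·8.25/9 = 1.916667
θ = twist·z/height = 134°·8.25/9 = 122.8333° = 2.143846 rad
cos θ = -0.542197, sin θ = 0.840251 (intermediates below are computed at full precision and shown rounded to 5 d.p.)
v1: (-3.5,-3.5) → rotate → (4.83857,-1.04319) → ×s → (9.27393,-1.99945) → (9.27,-2.00)
v2: (-0.5,-5) → rotate → (4.47236,2.29086) → ×s → (8.57201,4.39082) → (8.57,4.39)
v3: (0,-4) → rotate → (3.36101,2.16879) → ×s → (6.44193,4.15684) → (6.44,4.16)
v4: (2,4) → rotate → (-4.44540,-0.48829) → ×s → (-8.52035,-0.93588) → (-8.52,-0.94)
v5: (-2,4.5) → rotate → (-2.69674,-4.12039) → ×s → (-5.16875,-7.89741) → (-5.17,-7.90)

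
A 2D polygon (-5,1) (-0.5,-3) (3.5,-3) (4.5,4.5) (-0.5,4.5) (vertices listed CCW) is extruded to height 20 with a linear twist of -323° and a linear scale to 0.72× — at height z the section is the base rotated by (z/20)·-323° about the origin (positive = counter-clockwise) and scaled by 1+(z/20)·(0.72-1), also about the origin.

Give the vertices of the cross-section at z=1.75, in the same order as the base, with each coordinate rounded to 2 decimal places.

Cross-section at z=1.75: (-3.83,3.17) (-1.82,-2.35) (1.62,-4.19) (5.95,1.79) (1.65,4.10)

t = z/height = 1.75/20 = 0.0875
s = 1 + (scale-1)·z/height = 1 + (0.72-1)·1.75/20 = 0.975500
θ = twist·z/height = -323°·1.75/20 = -28.2625° = -0.493274 rad
cos θ = 0.880787, sin θ = -0.473512 (intermediates below are computed at full precision and shown rounded to 5 d.p.)
v1: (-5,1) → rotate → (-3.93043,3.24835) → ×s → (-3.83413,3.16876) → (-3.83,3.17)
v2: (-0.5,-3) → rotate → (-1.86093,-2.40561) → ×s → (-1.81534,-2.34667) → (-1.82,-2.35)
v3: (3.5,-3) → rotate → (1.66222,-4.29965) → ×s → (1.62150,-4.19431) → (1.62,-4.19)
v4: (4.5,4.5) → rotate → (6.09435,1.83274) → ×s → (5.94504,1.78784) → (5.95,1.79)
v5: (-0.5,4.5) → rotate → (1.69041,4.20030) → ×s → (1.64899,4.09739) → (1.65,4.10)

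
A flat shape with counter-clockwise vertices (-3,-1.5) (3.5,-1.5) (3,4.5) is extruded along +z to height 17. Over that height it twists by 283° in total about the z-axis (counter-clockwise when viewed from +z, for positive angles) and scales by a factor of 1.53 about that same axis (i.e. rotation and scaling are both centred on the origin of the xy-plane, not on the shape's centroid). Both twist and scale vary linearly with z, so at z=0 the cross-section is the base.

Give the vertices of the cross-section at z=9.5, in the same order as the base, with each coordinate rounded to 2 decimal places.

t = z/height = 9.5/17 = 0.558824
s = 1 + (scale-1)·z/height = 1 + (1.53-1)·9.5/17 = 1.296176
θ = twist·z/height = 283°·9.5/17 = 158.1471° = 2.760187 rad
cos θ = -0.928142, sin θ = 0.372226 (intermediates below are computed at full precision and shown rounded to 5 d.p.)
v1: (-3,-1.5) → rotate → (3.34277,0.27554) → ×s → (4.33281,0.35714) → (4.33,0.36)
v2: (3.5,-1.5) → rotate → (-2.69016,2.69500) → ×s → (-3.48692,3.49320) → (-3.49,3.49)
v3: (3,4.5) → rotate → (-4.45944,-3.05996) → ×s → (-5.78022,-3.96625) → (-5.78,-3.97)

Cross-section at z=9.5: (4.33,0.36) (-3.49,3.49) (-5.78,-3.97)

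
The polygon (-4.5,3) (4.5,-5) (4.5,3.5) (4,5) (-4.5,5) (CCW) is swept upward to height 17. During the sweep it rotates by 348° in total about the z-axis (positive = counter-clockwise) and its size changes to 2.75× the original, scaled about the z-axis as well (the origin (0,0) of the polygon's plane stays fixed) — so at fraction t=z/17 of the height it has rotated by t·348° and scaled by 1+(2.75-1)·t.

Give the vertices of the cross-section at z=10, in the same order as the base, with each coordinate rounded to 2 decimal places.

Cross-section at z=10: (10.84,-1.71) (-12.54,5.40) (-5.33,-10.27) (-3.13,-12.61) (12.54,-5.40)

t = z/height = 10/17 = 0.588235
s = 1 + (scale-1)·z/height = 1 + (2.75-1)·10/17 = 2.029412
θ = twist·z/height = 348°·10/17 = 204.7059° = 3.572792 rad
cos θ = -0.908465, sin θ = -0.417960 (intermediates below are computed at full precision and shown rounded to 5 d.p.)
v1: (-4.5,3) → rotate → (5.34197,-0.84457) → ×s → (10.84107,-1.71399) → (10.84,-1.71)
v2: (4.5,-5) → rotate → (-6.17790,2.66150) → ×s → (-12.53749,5.40129) → (-12.54,5.40)
v3: (4.5,3.5) → rotate → (-2.62523,-5.06045) → ×s → (-5.32768,-10.26974) → (-5.33,-10.27)
v4: (4,5) → rotate → (-1.54406,-6.21417) → ×s → (-3.13353,-12.61111) → (-3.13,-12.61)
v5: (-4.5,5) → rotate → (6.17790,-2.66150) → ×s → (12.53749,-5.40129) → (12.54,-5.40)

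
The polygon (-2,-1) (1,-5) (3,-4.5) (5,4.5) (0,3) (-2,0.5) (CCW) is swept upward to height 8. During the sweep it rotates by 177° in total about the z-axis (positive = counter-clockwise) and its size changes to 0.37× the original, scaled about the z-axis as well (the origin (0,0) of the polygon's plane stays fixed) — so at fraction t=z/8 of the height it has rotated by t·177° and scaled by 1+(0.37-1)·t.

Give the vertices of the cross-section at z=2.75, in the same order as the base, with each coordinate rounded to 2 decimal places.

Cross-section at z=2.75: (-0.08,-1.75) (3.80,-1.22) (4.22,0.33) (-1.17,5.14) (-2.05,1.15) (-1.11,-1.18)

t = z/height = 2.75/8 = 0.34375
s = 1 + (scale-1)·z/height = 1 + (0.37-1)·2.75/8 = 0.783438
θ = twist·z/height = 177°·2.75/8 = 60.8438° = 1.061924 rad
cos θ = 0.487193, sin θ = 0.873294 (intermediates below are computed at full precision and shown rounded to 5 d.p.)
v1: (-2,-1) → rotate → (-0.10109,-2.23378) → ×s → (-0.07920,-1.75003) → (-0.08,-1.75)
v2: (1,-5) → rotate → (4.85366,-1.56267) → ×s → (3.80254,-1.22425) → (3.80,-1.22)
v3: (3,-4.5) → rotate → (5.39140,0.42751) → ×s → (4.22383,0.33493) → (4.22,0.33)
v4: (5,4.5) → rotate → (-1.49386,6.55884) → ×s → (-1.17035,5.13844) → (-1.17,5.14)
v5: (0,3) → rotate → (-2.61988,1.46158) → ×s → (-2.05251,1.14506) → (-2.05,1.15)
v6: (-2,0.5) → rotate → (-1.41103,-1.50299) → ×s → (-1.10546,-1.17750) → (-1.11,-1.18)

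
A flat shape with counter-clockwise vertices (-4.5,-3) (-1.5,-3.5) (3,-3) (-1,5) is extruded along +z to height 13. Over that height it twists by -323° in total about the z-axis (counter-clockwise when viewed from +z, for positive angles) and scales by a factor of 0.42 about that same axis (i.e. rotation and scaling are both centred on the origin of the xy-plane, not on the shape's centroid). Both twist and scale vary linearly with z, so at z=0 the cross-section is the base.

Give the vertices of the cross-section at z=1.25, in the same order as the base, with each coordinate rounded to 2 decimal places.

Cross-section at z=1.25: (-5.10,-0.23) (-2.92,-2.10) (0.97,-3.89) (1.63,4.53)

t = z/height = 1.25/13 = 0.0961538
s = 1 + (scale-1)·z/height = 1 + (0.42-1)·1.25/13 = 0.944231
θ = twist·z/height = -323°·1.25/13 = -31.0577° = -0.542059 rad
cos θ = 0.856648, sin θ = -0.515901 (intermediates below are computed at full precision and shown rounded to 5 d.p.)
v1: (-4.5,-3) → rotate → (-5.40262,-0.24839) → ×s → (-5.10132,-0.23454) → (-5.10,-0.23)
v2: (-1.5,-3.5) → rotate → (-3.09063,-2.22442) → ×s → (-2.91826,-2.10036) → (-2.92,-2.10)
v3: (3,-3) → rotate → (1.02224,-4.11765) → ×s → (0.96523,-3.88801) → (0.97,-3.89)
v4: (-1,5) → rotate → (1.72286,4.79914) → ×s → (1.62677,4.53150) → (1.63,4.53)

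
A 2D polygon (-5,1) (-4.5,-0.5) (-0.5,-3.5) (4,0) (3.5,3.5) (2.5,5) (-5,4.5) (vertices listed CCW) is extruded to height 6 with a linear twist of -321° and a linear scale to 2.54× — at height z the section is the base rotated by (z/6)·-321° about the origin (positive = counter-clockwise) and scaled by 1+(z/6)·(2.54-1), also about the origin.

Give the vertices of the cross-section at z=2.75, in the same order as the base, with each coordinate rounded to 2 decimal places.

t = z/height = 2.75/6 = 0.458333
s = 1 + (scale-1)·z/height = 1 + (2.54-1)·2.75/6 = 1.705833
θ = twist·z/height = -321°·2.75/6 = -147.1250° = -2.567816 rad
cos θ = -0.839857, sin θ = -0.542808 (intermediates below are computed at full precision and shown rounded to 5 d.p.)
v1: (-5,1) → rotate → (4.74209,1.87418) → ×s → (8.08922,3.19704) → (8.09,3.20)
v2: (-4.5,-0.5) → rotate → (3.50795,2.86256) → ×s → (5.98398,4.88306) → (5.98,4.88)
v3: (-0.5,-3.5) → rotate → (-1.47990,3.21090) → ×s → (-2.52446,5.47727) → (-2.52,5.48)
v4: (4,0) → rotate → (-3.35943,-2.17123) → ×s → (-5.73062,-3.70376) → (-5.73,-3.70)
v5: (3.5,3.5) → rotate → (-1.03967,-4.83933) → ×s → (-1.77350,-8.25509) → (-1.77,-8.26)
v6: (2.5,5) → rotate → (0.61440,-5.55630) → ×s → (1.04806,-9.47813) → (1.05,-9.48)
v7: (-5,4.5) → rotate → (6.64192,-1.06532) → ×s → (11.33001,-1.81725) → (11.33,-1.82)

Cross-section at z=2.75: (8.09,3.20) (5.98,4.88) (-2.52,5.48) (-5.73,-3.70) (-1.77,-8.26) (1.05,-9.48) (11.33,-1.82)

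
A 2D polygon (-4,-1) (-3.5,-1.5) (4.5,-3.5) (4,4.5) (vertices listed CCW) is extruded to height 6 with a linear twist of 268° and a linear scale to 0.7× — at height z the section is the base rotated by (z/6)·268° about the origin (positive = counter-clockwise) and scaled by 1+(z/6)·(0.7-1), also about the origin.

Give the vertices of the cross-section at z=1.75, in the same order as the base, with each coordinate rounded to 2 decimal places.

Cross-section at z=1.75: (0.14,-3.76) (0.68,-3.41) (3.97,3.36) (-3.27,4.41)

t = z/height = 1.75/6 = 0.291667
s = 1 + (scale-1)·z/height = 1 + (0.7-1)·1.75/6 = 0.912500
θ = twist·z/height = 268°·1.75/6 = 78.1667° = 1.364266 rad
cos θ = 0.205065, sin θ = 0.978748 (intermediates below are computed at full precision and shown rounded to 5 d.p.)
v1: (-4,-1) → rotate → (0.15849,-4.12006) → ×s → (0.14462,-3.75955) → (0.14,-3.76)
v2: (-3.5,-1.5) → rotate → (0.75039,-3.73322) → ×s → (0.68473,-3.40656) → (0.68,-3.41)
v3: (4.5,-3.5) → rotate → (4.34841,3.68664) → ×s → (3.96793,3.36406) → (3.97,3.36)
v4: (4,4.5) → rotate → (-3.58411,4.83779) → ×s → (-3.27050,4.41448) → (-3.27,4.41)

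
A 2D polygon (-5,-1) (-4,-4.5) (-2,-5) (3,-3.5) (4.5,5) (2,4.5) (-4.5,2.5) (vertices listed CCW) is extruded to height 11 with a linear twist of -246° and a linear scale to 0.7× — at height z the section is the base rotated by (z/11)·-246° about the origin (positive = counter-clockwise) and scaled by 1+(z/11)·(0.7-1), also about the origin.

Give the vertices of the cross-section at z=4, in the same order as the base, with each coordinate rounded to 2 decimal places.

Cross-section at z=4: (-0.93,4.45) (-4.04,3.53) (-4.47,1.74) (-3.09,-2.70) (4.49,-3.97) (4.03,-1.74) (2.19,4.03)

t = z/height = 4/11 = 0.363636
s = 1 + (scale-1)·z/height = 1 + (0.7-1)·4/11 = 0.890909
θ = twist·z/height = -246°·4/11 = -89.4545° = -1.561276 rad
cos θ = 0.009520, sin θ = -0.999955 (intermediates below are computed at full precision and shown rounded to 5 d.p.)
v1: (-5,-1) → rotate → (-1.04755,4.99025) → ×s → (-0.93328,4.44586) → (-0.93,4.45)
v2: (-4,-4.5) → rotate → (-4.53788,3.95698) → ×s → (-4.04283,3.52531) → (-4.04,3.53)
v3: (-2,-5) → rotate → (-5.01881,1.95231) → ×s → (-4.47131,1.73933) → (-4.47,1.74)
v4: (3,-3.5) → rotate → (-3.47128,-3.03318) → ×s → (-3.09260,-2.70229) → (-3.09,-2.70)
v5: (4.5,5) → rotate → (5.04261,-4.45220) → ×s → (4.49251,-3.96650) → (4.49,-3.97)
v6: (2,4.5) → rotate → (4.51884,-1.95707) → ×s → (4.02587,-1.74357) → (4.03,-1.74)
v7: (-4.5,2.5) → rotate → (2.45705,4.52360) → ×s → (2.18901,4.03011) → (2.19,4.03)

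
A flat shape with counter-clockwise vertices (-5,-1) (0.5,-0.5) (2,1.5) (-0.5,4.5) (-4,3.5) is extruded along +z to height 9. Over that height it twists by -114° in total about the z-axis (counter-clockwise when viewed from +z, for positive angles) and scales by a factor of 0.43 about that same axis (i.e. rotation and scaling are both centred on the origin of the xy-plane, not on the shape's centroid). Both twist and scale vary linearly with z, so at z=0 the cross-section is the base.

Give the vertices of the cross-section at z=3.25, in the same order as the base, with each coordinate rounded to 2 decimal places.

Cross-section at z=3.25: (-3.51,2.02) (0.04,-0.56) (1.98,-0.15) (2.05,2.95) (-0.56,4.18)

t = z/height = 3.25/9 = 0.361111
s = 1 + (scale-1)·z/height = 1 + (0.43-1)·3.25/9 = 0.794167
θ = twist·z/height = -114°·3.25/9 = -41.1667° = -0.718494 rad
cos θ = 0.752798, sin θ = -0.658252 (intermediates below are computed at full precision and shown rounded to 5 d.p.)
v1: (-5,-1) → rotate → (-4.42224,2.53846) → ×s → (-3.51200,2.01596) → (-3.51,2.02)
v2: (0.5,-0.5) → rotate → (0.04727,-0.70552) → ×s → (0.03754,-0.56030) → (0.04,-0.56)
v3: (2,1.5) → rotate → (2.49297,-0.18731) → ×s → (1.97984,-0.14875) → (1.98,-0.15)
v4: (-0.5,4.5) → rotate → (2.58573,3.71672) → ×s → (2.05350,2.95169) → (2.05,2.95)
v5: (-4,3.5) → rotate → (-0.70731,5.26780) → ×s → (-0.56172,4.18351) → (-0.56,4.18)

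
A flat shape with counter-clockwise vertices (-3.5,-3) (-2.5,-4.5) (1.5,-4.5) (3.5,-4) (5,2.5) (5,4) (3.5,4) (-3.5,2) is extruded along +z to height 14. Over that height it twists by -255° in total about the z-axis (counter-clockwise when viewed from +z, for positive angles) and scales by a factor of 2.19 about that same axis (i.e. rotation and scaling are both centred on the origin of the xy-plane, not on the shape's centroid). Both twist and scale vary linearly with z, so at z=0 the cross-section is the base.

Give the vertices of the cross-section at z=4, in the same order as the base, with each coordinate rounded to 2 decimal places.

t = z/height = 4/14 = 0.285714
s = 1 + (scale-1)·z/height = 1 + (2.19-1)·4/14 = 1.340000
θ = twist·z/height = -255°·4/14 = -72.8571° = -1.271597 rad
cos θ = 0.294755, sin θ = -0.955573 (intermediates below are computed at full precision and shown rounded to 5 d.p.)
v1: (-3.5,-3) → rotate → (-3.89836,2.46024) → ×s → (-5.22380,3.29672) → (-5.22,3.30)
v2: (-2.5,-4.5) → rotate → (-5.03697,1.06253) → ×s → (-6.74953,1.42380) → (-6.75,1.42)
v3: (1.5,-4.5) → rotate → (-3.85794,-2.75976) → ×s → (-5.16965,-3.69808) → (-5.17,-3.70)
v4: (3.5,-4) → rotate → (-2.79065,-4.52353) → ×s → (-3.73947,-6.06152) → (-3.74,-6.06)
v5: (5,2.5) → rotate → (3.86271,-4.04098) → ×s → (5.17603,-5.41491) → (5.18,-5.41)
v6: (5,4) → rotate → (5.29607,-3.59884) → ×s → (7.09673,-4.82245) → (7.10,-4.82)
v7: (3.5,4) → rotate → (4.85393,-2.16548) → ×s → (6.50427,-2.90175) → (6.50,-2.90)
v8: (-3.5,2) → rotate → (0.87950,3.93402) → ×s → (1.17853,5.27158) → (1.18,5.27)

Cross-section at z=4: (-5.22,3.30) (-6.75,1.42) (-5.17,-3.70) (-3.74,-6.06) (5.18,-5.41) (7.10,-4.82) (6.50,-2.90) (1.18,5.27)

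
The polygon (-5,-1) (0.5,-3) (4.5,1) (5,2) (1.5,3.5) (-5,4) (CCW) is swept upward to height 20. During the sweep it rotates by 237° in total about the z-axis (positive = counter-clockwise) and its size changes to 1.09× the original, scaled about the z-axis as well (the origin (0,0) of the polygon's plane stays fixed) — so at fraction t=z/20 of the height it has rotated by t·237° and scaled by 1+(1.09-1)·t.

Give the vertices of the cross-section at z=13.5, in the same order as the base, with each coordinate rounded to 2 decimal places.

Cross-section at z=13.5: (5.35,-0.82) (0.59,3.17) (-4.85,0.64) (-5.71,-0.18) (-2.77,-2.94) (3.53,-5.80)

t = z/height = 13.5/20 = 0.675
s = 1 + (scale-1)·z/height = 1 + (1.09-1)·13.5/20 = 1.060750
θ = twist·z/height = 237°·13.5/20 = 159.9750° = 2.792090 rad
cos θ = -0.939543, sin θ = 0.342430 (intermediates below are computed at full precision and shown rounded to 5 d.p.)
v1: (-5,-1) → rotate → (5.04015,-0.77261) → ×s → (5.34634,-0.81954) → (5.35,-0.82)
v2: (0.5,-3) → rotate → (0.55752,2.98984) → ×s → (0.59139,3.17148) → (0.59,3.17)
v3: (4.5,1) → rotate → (-4.57037,0.60139) → ×s → (-4.84803,0.63793) → (-4.85,0.64)
v4: (5,2) → rotate → (-5.38258,-0.16694) → ×s → (-5.70957,-0.17708) → (-5.71,-0.18)
v5: (1.5,3.5) → rotate → (-2.60782,-2.77476) → ×s → (-2.76625,-2.94332) → (-2.77,-2.94)
v6: (-5,4) → rotate → (3.32800,-5.47032) → ×s → (3.53017,-5.80265) → (3.53,-5.80)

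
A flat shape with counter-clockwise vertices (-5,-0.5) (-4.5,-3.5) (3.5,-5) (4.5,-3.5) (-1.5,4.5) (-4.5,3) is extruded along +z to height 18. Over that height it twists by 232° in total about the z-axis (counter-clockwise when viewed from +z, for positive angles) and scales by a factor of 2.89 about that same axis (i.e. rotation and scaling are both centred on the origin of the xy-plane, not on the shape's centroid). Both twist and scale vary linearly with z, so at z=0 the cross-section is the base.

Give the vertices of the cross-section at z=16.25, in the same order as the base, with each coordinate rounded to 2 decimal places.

Cross-section at z=16.25: (11.12,7.83) (5.95,14.23) (-14.90,7.13) (-15.26,2.26) (9.52,-8.61) (14.60,-1.08)

t = z/height = 16.25/18 = 0.902778
s = 1 + (scale-1)·z/height = 1 + (2.89-1)·16.25/18 = 2.706250
θ = twist·z/height = 232°·16.25/18 = 209.4444° = 3.655495 rad
cos θ = -0.870833, sin θ = -0.491579 (intermediates below are computed at full precision and shown rounded to 5 d.p.)
v1: (-5,-0.5) → rotate → (4.10837,2.89331) → ×s → (11.11829,7.83003) → (11.12,7.83)
v2: (-4.5,-3.5) → rotate → (2.19822,5.26002) → ×s → (5.94893,14.23493) → (5.95,14.23)
v3: (3.5,-5) → rotate → (-5.50581,2.63364) → ×s → (-14.90010,7.12728) → (-14.90,7.13)
v4: (4.5,-3.5) → rotate → (-5.63928,0.83581) → ×s → (-15.26129,2.26190) → (-15.26,2.26)
v5: (-1.5,4.5) → rotate → (3.51836,-3.18138) → ×s → (9.52155,-8.60960) → (9.52,-8.61)
v6: (-4.5,3) → rotate → (5.39349,-0.40039) → ×s → (14.59612,-1.08356) → (14.60,-1.08)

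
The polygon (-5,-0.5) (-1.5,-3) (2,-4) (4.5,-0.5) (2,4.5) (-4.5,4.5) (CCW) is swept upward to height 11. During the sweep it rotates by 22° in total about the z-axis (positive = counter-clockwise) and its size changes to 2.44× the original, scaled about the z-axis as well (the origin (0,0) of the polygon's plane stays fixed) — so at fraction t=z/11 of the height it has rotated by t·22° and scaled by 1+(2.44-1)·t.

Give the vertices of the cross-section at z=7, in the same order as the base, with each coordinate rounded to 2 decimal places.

t = z/height = 7/11 = 0.636364
s = 1 + (scale-1)·z/height = 1 + (2.44-1)·7/11 = 1.916364
θ = twist·z/height = 22°·7/11 = 14.0000° = 0.244346 rad
cos θ = 0.970296, sin θ = 0.241922 (intermediates below are computed at full precision and shown rounded to 5 d.p.)
v1: (-5,-0.5) → rotate → (-4.73052,-1.69476) → ×s → (-9.06539,-3.24777) → (-9.07,-3.25)
v2: (-1.5,-3) → rotate → (-0.72968,-3.27377) → ×s → (-1.39833,-6.27373) → (-1.40,-6.27)
v3: (2,-4) → rotate → (2.90828,-3.39734) → ×s → (5.57332,-6.51054) → (5.57,-6.51)
v4: (4.5,-0.5) → rotate → (4.48729,0.60350) → ×s → (8.59928,1.15653) → (8.60,1.16)
v5: (2,4.5) → rotate → (0.85194,4.85017) → ×s → (1.63263,9.29470) → (1.63,9.29)
v6: (-4.5,4.5) → rotate → (-5.45498,3.27768) → ×s → (-10.45372,6.28123) → (-10.45,6.28)

Cross-section at z=7: (-9.07,-3.25) (-1.40,-6.27) (5.57,-6.51) (8.60,1.16) (1.63,9.29) (-10.45,6.28)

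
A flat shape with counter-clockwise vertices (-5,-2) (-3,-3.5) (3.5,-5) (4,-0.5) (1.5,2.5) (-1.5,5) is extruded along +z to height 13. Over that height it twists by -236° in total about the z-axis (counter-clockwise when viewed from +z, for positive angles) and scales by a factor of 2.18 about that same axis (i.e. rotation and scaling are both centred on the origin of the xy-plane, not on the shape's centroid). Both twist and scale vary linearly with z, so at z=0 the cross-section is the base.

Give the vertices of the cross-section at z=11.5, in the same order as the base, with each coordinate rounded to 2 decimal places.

t = z/height = 11.5/13 = 0.884615
s = 1 + (scale-1)·z/height = 1 + (2.18-1)·11.5/13 = 2.043846
θ = twist·z/height = -236°·11.5/13 = -208.7692° = -3.643710 rad
cos θ = -0.876565, sin θ = 0.481283 (intermediates below are computed at full precision and shown rounded to 5 d.p.)
v1: (-5,-2) → rotate → (5.34539,-0.65328) → ×s → (10.92516,-1.33521) → (10.93,-1.34)
v2: (-3,-3.5) → rotate → (4.31419,1.62413) → ×s → (8.81753,3.31947) → (8.82,3.32)
v3: (3.5,-5) → rotate → (-0.66156,6.06732) → ×s → (-1.35213,12.40066) → (-1.35,12.40)
v4: (4,-0.5) → rotate → (-3.26562,2.36341) → ×s → (-6.67442,4.83046) → (-6.67,4.83)
v5: (1.5,2.5) → rotate → (-2.51806,-1.46949) → ×s → (-5.14652,-3.00341) → (-5.15,-3.00)
v6: (-1.5,5) → rotate → (-1.09157,-5.10475) → ×s → (-2.23100,-10.43333) → (-2.23,-10.43)

Cross-section at z=11.5: (10.93,-1.34) (8.82,3.32) (-1.35,12.40) (-6.67,4.83) (-5.15,-3.00) (-2.23,-10.43)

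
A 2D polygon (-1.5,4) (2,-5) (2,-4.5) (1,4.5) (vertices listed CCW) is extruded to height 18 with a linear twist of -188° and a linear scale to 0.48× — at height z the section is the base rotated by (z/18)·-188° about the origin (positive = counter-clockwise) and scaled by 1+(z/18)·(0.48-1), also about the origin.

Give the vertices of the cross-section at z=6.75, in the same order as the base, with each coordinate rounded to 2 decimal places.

Cross-section at z=6.75: (2.63,2.21) (-3.26,-2.86) (-2.88,-2.73) (3.68,0.45)

t = z/height = 6.75/18 = 0.375
s = 1 + (scale-1)·z/height = 1 + (0.48-1)·6.75/18 = 0.805000
θ = twist·z/height = -188°·6.75/18 = -70.5000° = -1.230457 rad
cos θ = 0.333807, sin θ = -0.942641 (intermediates below are computed at full precision and shown rounded to 5 d.p.)
v1: (-1.5,4) → rotate → (3.26986,2.74919) → ×s → (2.63223,2.21310) → (2.63,2.21)
v2: (2,-5) → rotate → (-4.04559,-3.55432) → ×s → (-3.25670,-2.86123) → (-3.26,-2.86)
v3: (2,-4.5) → rotate → (-3.57427,-3.38741) → ×s → (-2.87729,-2.72687) → (-2.88,-2.73)
v4: (1,4.5) → rotate → (4.57569,0.55949) → ×s → (3.68343,0.45039) → (3.68,0.45)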